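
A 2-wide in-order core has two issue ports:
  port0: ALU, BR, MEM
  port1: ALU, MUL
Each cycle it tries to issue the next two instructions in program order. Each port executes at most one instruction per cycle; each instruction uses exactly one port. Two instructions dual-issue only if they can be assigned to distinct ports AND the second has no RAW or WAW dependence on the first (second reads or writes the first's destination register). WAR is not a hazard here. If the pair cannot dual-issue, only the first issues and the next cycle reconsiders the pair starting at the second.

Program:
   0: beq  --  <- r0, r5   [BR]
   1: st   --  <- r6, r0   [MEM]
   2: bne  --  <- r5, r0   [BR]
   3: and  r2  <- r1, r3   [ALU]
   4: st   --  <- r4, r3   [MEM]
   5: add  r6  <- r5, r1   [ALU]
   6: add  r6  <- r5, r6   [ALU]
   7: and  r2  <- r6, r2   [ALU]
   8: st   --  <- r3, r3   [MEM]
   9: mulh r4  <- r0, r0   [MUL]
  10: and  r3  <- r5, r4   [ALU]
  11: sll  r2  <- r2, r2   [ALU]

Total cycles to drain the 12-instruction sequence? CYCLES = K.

  cy0 -> i0 (beq.BR) no-port BR/MEM
  cy1 -> i1 (st.MEM) no-port MEM/BR
  cy2 -> i2&i3 (bne.BR/and.ALU) dual
  cy3 -> i4&i5 (st.MEM/add.ALU) dual
  cy4 -> i6 (add.ALU) RAW r6
  cy5 -> i7&i8 (and.ALU/st.MEM) dual
  cy6 -> i9 (mulh.MUL) RAW r4
  cy7 -> i10&i11 (and.ALU/sll.ALU) dual

CYCLES = 8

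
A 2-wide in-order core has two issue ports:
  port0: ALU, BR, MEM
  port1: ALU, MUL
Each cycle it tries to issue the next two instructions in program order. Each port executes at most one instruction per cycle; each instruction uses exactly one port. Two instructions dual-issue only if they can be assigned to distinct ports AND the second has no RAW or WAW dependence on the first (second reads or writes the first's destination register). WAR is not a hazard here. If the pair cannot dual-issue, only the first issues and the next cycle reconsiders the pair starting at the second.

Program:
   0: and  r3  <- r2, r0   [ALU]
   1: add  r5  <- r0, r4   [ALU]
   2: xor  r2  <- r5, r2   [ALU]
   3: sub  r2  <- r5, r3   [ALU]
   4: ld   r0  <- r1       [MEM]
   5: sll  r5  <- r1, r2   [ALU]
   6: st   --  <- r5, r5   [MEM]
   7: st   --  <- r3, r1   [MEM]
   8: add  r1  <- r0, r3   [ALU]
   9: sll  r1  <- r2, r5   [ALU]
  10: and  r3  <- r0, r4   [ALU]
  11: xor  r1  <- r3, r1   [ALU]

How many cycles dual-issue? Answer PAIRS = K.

PAIRS = 4

[0] i0/i1  and;add  -- 2-wide
[1] i2  xor  -- WAW r2
[2] i3/i4  sub;ld  -- 2-wide
[3] i5  sll  -- RAW r5
[4] i6  st  -- no-port MEM/MEM
[5] i7/i8  st;add  -- 2-wide
[6] i9/i10  sll;and  -- 2-wide
[7] i11  xor  -- tail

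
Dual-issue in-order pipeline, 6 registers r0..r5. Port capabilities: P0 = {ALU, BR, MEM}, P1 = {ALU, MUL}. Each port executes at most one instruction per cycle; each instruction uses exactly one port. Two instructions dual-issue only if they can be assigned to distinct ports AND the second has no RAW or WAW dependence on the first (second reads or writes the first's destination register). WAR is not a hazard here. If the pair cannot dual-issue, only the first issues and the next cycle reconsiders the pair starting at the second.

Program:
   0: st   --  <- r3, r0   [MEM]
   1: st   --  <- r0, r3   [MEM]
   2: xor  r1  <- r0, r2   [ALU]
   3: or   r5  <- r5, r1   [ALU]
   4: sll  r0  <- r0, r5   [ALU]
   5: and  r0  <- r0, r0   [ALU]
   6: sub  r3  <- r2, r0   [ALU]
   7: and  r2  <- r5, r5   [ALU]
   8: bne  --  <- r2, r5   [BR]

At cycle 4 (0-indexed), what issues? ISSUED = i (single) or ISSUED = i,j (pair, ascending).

ISSUED = 5

  cy0 -> i0 (st) no-port MEM/MEM
  cy1 -> i1,i2 (st/xor) 2-wide
  cy2 -> i3 (or) RAW r5
  cy3 -> i4 (sll) RAW+WAW r0
  cy4 -> i5 (and) RAW r0
  cy5 -> i6,i7 (sub/and) 2-wide
  cy6 -> i8 (bne) tail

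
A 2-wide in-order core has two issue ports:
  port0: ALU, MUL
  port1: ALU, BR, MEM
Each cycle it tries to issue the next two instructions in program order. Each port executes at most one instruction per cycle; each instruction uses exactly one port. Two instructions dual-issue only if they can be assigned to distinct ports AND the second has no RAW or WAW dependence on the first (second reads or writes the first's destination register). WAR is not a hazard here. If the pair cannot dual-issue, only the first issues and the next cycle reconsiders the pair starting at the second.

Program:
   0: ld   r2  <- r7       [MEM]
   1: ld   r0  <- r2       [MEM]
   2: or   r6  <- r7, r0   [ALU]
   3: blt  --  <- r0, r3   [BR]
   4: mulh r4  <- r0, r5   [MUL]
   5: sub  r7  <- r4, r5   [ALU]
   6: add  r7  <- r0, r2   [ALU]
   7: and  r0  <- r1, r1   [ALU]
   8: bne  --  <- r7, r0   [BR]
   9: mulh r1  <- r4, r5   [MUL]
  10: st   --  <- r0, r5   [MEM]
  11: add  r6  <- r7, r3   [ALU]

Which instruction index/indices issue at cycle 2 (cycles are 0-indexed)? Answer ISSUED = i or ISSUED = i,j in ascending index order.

ISSUED = 2,3

t=0 i0:ld.MEM ; no-port MEM/MEM
t=1 i1:ld.MEM ; RAW r0
t=2 i2/i3:or.ALU;blt.BR ; pair
t=3 i4:mulh.MUL ; RAW r4
t=4 i5:sub.ALU ; WAW r7
t=5 i6/i7:add.ALU;and.ALU ; pair
t=6 i8/i9:bne.BR;mulh.MUL ; pair
t=7 i10/i11:st.MEM;add.ALU ; pair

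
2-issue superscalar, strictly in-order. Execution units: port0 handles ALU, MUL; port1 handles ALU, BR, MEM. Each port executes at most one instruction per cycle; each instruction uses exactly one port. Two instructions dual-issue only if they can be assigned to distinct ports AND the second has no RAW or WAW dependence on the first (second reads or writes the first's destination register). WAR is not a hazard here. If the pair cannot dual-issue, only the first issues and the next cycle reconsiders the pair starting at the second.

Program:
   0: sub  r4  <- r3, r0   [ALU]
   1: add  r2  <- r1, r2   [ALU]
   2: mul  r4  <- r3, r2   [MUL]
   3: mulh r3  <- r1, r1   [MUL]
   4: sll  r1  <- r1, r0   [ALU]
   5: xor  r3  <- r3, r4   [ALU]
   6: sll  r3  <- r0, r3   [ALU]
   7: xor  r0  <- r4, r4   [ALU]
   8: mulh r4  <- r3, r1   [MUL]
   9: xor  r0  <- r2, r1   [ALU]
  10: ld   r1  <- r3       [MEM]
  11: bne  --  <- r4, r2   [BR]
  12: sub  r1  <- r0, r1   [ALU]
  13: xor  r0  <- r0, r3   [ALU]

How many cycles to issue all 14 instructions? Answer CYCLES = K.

t=0 i0+i1:sub;add ; dual
t=1 i2:mul ; no-port MUL/MUL
t=2 i3+i4:mulh;sll ; dual
t=3 i5:xor ; RAW+WAW r3
t=4 i6+i7:sll;xor ; dual
t=5 i8+i9:mulh;xor ; dual
t=6 i10:ld ; no-port MEM/BR
t=7 i11+i12:bne;sub ; dual
t=8 i13:xor ; tail

CYCLES = 9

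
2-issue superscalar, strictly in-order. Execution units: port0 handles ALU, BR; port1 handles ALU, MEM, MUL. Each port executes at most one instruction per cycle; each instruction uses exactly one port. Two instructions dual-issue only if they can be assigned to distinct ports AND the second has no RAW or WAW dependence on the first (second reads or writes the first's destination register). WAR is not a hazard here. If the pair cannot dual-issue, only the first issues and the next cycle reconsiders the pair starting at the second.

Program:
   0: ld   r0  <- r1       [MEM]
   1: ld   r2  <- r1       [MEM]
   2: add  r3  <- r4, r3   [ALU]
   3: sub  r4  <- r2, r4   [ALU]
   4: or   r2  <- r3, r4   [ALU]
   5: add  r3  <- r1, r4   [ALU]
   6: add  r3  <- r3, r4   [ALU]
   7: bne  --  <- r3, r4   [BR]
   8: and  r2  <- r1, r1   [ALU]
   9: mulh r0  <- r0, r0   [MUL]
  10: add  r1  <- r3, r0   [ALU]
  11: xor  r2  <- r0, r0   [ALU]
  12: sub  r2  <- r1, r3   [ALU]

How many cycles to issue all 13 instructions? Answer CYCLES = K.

  cy0 -> i0 (ld) no-port MEM/MEM
  cy1 -> i1+i2 (ld+add) 2-wide
  cy2 -> i3 (sub) RAW r4
  cy3 -> i4+i5 (or+add) 2-wide
  cy4 -> i6 (add) RAW r3
  cy5 -> i7+i8 (bne+and) 2-wide
  cy6 -> i9 (mulh) RAW r0
  cy7 -> i10+i11 (add+xor) 2-wide
  cy8 -> i12 (sub) tail

CYCLES = 9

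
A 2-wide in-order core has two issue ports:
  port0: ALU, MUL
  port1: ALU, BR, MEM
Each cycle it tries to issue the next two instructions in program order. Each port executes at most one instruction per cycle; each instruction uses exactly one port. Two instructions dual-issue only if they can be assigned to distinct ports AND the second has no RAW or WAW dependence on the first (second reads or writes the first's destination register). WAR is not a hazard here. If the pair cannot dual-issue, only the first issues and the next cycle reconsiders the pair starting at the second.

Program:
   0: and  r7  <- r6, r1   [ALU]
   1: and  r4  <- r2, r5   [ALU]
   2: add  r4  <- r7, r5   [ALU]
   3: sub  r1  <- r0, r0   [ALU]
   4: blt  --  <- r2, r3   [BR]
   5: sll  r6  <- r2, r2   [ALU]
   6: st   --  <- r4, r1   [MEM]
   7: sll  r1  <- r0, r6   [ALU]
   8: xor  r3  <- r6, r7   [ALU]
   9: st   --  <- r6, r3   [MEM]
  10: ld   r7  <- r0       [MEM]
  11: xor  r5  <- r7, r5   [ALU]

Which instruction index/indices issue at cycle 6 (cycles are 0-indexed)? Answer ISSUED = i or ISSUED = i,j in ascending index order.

  cy0 -> i0&i1 (and.ALU and.ALU) dual
  cy1 -> i2&i3 (add.ALU sub.ALU) dual
  cy2 -> i4&i5 (blt.BR sll.ALU) dual
  cy3 -> i6&i7 (st.MEM sll.ALU) dual
  cy4 -> i8 (xor.ALU) RAW r3
  cy5 -> i9 (st.MEM) no-port MEM/MEM
  cy6 -> i10 (ld.MEM) RAW r7
  cy7 -> i11 (xor.ALU) tail

ISSUED = 10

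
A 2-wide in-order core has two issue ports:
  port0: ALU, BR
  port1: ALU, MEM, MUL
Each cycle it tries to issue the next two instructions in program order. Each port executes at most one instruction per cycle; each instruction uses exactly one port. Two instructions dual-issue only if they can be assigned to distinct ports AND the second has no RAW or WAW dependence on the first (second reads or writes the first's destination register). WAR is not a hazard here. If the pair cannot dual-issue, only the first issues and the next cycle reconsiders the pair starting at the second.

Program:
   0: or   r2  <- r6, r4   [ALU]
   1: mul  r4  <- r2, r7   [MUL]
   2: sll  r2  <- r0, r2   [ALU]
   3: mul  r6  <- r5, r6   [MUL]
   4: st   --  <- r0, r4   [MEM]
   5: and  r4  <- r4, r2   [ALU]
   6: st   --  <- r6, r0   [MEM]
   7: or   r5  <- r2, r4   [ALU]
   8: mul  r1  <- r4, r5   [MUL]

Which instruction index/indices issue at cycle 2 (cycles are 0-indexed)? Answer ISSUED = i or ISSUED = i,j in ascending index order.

ISSUED = 3

#0 head=0: or.ALU i0 RAW r2
#1 head=1: mul.MUL/sll.ALU i1/i2 pair
#2 head=3: mul.MUL i3 no-port MUL/MEM
#3 head=4: st.MEM/and.ALU i4/i5 pair
#4 head=6: st.MEM/or.ALU i6/i7 pair
#5 head=8: mul.MUL i8 tail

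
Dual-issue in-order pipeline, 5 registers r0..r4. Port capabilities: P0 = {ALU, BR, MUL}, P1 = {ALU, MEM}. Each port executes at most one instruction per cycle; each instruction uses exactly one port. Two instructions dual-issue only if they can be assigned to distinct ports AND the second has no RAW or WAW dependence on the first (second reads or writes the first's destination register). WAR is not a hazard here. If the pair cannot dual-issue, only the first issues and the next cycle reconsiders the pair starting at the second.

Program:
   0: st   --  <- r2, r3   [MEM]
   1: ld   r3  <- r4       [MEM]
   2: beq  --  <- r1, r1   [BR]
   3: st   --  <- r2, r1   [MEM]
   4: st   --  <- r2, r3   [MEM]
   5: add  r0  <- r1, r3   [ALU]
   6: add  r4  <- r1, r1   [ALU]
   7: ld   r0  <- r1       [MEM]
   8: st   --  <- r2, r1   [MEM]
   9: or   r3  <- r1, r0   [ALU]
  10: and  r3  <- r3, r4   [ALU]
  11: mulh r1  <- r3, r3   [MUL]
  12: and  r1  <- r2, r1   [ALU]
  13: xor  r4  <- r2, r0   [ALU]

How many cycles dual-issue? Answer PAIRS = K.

  cy0 -> i0 (st) no-port MEM/MEM
  cy1 -> i1&i2 (ld;beq) dual
  cy2 -> i3 (st) no-port MEM/MEM
  cy3 -> i4&i5 (st;add) dual
  cy4 -> i6&i7 (add;ld) dual
  cy5 -> i8&i9 (st;or) dual
  cy6 -> i10 (and) RAW r3
  cy7 -> i11 (mulh) RAW+WAW r1
  cy8 -> i12&i13 (and;xor) dual

PAIRS = 5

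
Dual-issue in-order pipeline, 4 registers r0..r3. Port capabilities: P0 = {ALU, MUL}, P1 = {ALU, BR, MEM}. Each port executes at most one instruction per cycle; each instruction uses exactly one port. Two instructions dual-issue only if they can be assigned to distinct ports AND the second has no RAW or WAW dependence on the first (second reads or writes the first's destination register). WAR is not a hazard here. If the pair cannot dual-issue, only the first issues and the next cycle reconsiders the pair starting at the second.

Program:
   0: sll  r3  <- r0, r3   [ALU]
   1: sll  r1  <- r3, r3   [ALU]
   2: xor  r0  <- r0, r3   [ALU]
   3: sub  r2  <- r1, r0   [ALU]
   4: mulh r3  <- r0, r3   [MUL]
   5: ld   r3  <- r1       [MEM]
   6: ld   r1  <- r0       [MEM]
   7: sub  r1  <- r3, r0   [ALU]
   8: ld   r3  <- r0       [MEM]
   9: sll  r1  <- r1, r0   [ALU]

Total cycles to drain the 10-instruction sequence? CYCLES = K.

CYCLES = 7

#0 head=0: sll i0 RAW r3
#1 head=1: sll+xor i1+i2 2-wide
#2 head=3: sub+mulh i3+i4 2-wide
#3 head=5: ld i5 no-port MEM/MEM
#4 head=6: ld i6 WAW r1
#5 head=7: sub+ld i7+i8 2-wide
#6 head=9: sll i9 tail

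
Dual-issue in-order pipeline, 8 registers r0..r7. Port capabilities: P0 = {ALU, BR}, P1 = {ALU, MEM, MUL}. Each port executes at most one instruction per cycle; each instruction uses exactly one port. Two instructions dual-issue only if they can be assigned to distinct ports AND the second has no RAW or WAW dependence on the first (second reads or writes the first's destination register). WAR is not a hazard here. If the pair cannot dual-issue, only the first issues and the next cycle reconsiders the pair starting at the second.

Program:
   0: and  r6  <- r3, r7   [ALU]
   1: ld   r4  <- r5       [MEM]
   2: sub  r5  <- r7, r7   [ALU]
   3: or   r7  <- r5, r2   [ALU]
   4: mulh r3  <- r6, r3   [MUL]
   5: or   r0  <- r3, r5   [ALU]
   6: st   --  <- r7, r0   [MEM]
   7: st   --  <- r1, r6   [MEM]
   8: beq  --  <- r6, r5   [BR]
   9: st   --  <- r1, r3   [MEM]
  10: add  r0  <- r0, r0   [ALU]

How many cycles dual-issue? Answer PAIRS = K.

PAIRS = 4

c0: i0/i1 and;ld  2-wide
c1: i2 sub  RAW r5
c2: i3/i4 or;mulh  2-wide
c3: i5 or  RAW r0
c4: i6 st  no-port MEM/MEM
c5: i7/i8 st;beq  2-wide
c6: i9/i10 st;add  2-wide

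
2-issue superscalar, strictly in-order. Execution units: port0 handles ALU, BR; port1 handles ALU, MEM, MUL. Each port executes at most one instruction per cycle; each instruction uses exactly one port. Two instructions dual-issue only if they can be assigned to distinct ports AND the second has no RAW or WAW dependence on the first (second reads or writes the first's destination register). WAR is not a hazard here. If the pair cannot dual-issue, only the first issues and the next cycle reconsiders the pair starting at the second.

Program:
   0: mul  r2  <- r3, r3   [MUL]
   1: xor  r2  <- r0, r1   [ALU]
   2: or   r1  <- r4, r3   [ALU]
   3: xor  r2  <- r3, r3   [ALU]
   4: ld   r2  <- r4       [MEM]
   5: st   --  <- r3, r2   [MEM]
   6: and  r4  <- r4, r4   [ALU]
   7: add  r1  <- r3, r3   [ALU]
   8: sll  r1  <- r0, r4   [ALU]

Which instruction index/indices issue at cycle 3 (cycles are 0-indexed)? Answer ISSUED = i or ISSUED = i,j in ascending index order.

#0 head=0: mul i0 WAW r2
#1 head=1: xor;or i1,i2 2-wide
#2 head=3: xor i3 WAW r2
#3 head=4: ld i4 no-port MEM/MEM
#4 head=5: st;and i5,i6 2-wide
#5 head=7: add i7 WAW r1
#6 head=8: sll i8 tail

ISSUED = 4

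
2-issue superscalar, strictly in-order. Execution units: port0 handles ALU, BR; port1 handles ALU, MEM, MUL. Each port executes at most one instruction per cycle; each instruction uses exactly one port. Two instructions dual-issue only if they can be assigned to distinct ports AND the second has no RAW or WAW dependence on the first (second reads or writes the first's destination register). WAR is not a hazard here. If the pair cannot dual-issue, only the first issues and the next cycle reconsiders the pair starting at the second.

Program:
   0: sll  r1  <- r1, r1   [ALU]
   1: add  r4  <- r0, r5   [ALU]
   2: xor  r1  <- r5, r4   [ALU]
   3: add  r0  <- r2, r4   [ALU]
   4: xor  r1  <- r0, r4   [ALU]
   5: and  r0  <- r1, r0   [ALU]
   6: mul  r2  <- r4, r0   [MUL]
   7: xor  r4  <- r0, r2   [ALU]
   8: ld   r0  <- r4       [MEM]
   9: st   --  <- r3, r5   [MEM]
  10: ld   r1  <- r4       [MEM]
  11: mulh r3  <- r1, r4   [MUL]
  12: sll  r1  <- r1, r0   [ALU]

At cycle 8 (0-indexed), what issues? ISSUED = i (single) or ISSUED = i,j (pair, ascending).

  cy0 -> i0+i1 (sll/add) pair
  cy1 -> i2+i3 (xor/add) pair
  cy2 -> i4 (xor) RAW r1
  cy3 -> i5 (and) RAW r0
  cy4 -> i6 (mul) RAW r2
  cy5 -> i7 (xor) RAW r4
  cy6 -> i8 (ld) no-port MEM/MEM
  cy7 -> i9 (st) no-port MEM/MEM
  cy8 -> i10 (ld) no-port MEM/MUL
  cy9 -> i11+i12 (mulh/sll) pair

ISSUED = 10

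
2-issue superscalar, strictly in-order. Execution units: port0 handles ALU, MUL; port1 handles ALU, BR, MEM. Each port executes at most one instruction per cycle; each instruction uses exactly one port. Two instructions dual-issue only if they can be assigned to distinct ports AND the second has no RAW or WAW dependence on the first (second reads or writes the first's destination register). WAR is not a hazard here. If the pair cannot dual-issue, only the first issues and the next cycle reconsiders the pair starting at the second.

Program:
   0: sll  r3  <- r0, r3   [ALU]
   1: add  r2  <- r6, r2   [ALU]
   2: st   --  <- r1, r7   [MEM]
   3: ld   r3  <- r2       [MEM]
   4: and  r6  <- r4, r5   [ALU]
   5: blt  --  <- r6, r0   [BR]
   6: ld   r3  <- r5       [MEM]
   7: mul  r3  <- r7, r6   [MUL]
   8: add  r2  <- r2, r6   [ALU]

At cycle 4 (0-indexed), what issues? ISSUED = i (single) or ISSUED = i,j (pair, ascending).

ISSUED = 6

[0] i0+i1  sll/add  -- 2-wide
[1] i2  st  -- no-port MEM/MEM
[2] i3+i4  ld/and  -- 2-wide
[3] i5  blt  -- no-port BR/MEM
[4] i6  ld  -- WAW r3
[5] i7+i8  mul/add  -- 2-wide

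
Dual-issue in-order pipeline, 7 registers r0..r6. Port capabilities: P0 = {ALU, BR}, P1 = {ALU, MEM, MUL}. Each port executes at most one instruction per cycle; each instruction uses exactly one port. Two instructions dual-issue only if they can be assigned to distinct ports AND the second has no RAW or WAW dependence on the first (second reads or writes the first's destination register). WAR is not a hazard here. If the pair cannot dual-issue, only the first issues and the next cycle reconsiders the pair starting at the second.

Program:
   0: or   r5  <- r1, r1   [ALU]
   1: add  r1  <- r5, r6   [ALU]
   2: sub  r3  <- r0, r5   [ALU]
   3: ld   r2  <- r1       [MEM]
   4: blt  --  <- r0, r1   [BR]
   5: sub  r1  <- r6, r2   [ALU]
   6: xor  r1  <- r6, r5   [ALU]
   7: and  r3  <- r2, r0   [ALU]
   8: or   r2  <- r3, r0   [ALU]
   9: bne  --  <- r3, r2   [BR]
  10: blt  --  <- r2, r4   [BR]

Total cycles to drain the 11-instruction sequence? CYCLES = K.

CYCLES = 8

t=0 i0:or ; RAW r5
t=1 i1,i2:add/sub ; pair
t=2 i3,i4:ld/blt ; pair
t=3 i5:sub ; WAW r1
t=4 i6,i7:xor/and ; pair
t=5 i8:or ; RAW r2
t=6 i9:bne ; no-port BR/BR
t=7 i10:blt ; tail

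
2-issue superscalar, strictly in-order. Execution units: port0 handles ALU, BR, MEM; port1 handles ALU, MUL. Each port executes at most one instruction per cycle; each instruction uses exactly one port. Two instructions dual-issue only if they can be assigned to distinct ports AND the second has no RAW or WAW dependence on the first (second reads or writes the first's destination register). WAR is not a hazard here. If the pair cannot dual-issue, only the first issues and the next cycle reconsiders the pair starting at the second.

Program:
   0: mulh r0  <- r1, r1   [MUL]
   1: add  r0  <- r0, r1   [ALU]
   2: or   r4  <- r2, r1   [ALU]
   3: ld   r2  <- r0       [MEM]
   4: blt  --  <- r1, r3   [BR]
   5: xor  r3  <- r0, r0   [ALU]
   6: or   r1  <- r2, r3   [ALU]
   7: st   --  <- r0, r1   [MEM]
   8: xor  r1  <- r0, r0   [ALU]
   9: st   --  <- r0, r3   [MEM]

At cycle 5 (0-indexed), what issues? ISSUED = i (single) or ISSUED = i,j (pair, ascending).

ISSUED = 7,8

c0: i0 mulh  RAW+WAW r0
c1: i1&i2 add/or  2-wide
c2: i3 ld  no-port MEM/BR
c3: i4&i5 blt/xor  2-wide
c4: i6 or  RAW r1
c5: i7&i8 st/xor  2-wide
c6: i9 st  tail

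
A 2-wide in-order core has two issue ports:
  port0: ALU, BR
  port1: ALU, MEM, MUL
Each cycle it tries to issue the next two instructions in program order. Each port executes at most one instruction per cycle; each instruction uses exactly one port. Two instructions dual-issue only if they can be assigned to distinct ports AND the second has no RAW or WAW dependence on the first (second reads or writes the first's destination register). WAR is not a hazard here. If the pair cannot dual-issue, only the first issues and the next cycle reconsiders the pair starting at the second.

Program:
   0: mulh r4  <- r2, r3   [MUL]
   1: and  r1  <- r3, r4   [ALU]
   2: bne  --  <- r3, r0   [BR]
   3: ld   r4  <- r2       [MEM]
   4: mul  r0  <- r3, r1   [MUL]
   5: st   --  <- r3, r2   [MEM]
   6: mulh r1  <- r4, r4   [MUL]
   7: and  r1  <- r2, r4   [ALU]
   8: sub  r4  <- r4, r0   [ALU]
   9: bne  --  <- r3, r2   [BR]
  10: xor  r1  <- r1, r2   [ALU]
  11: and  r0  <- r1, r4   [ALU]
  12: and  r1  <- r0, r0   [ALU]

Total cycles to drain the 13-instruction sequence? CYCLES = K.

  cy0 -> i0 (mulh) RAW r4
  cy1 -> i1,i2 (and/bne) pair
  cy2 -> i3 (ld) no-port MEM/MUL
  cy3 -> i4 (mul) no-port MUL/MEM
  cy4 -> i5 (st) no-port MEM/MUL
  cy5 -> i6 (mulh) WAW r1
  cy6 -> i7,i8 (and/sub) pair
  cy7 -> i9,i10 (bne/xor) pair
  cy8 -> i11 (and) RAW r0
  cy9 -> i12 (and) tail

CYCLES = 10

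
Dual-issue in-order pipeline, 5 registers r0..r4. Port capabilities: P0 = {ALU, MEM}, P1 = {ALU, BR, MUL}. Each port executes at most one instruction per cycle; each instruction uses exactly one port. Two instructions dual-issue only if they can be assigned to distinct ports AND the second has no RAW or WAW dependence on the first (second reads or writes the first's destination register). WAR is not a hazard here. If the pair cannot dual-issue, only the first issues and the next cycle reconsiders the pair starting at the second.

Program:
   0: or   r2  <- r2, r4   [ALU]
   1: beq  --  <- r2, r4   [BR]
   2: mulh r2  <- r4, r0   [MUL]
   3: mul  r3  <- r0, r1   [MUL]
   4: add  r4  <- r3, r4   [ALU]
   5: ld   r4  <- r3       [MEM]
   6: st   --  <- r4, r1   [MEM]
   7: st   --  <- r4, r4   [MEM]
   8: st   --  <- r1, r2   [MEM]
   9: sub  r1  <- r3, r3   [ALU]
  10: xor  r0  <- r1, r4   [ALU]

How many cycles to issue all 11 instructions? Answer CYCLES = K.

CYCLES = 10

[0] i0  or  -- RAW r2
[1] i1  beq  -- no-port BR/MUL
[2] i2  mulh  -- no-port MUL/MUL
[3] i3  mul  -- RAW r3
[4] i4  add  -- WAW r4
[5] i5  ld  -- no-port MEM/MEM
[6] i6  st  -- no-port MEM/MEM
[7] i7  st  -- no-port MEM/MEM
[8] i8/i9  st;sub  -- 2-wide
[9] i10  xor  -- tail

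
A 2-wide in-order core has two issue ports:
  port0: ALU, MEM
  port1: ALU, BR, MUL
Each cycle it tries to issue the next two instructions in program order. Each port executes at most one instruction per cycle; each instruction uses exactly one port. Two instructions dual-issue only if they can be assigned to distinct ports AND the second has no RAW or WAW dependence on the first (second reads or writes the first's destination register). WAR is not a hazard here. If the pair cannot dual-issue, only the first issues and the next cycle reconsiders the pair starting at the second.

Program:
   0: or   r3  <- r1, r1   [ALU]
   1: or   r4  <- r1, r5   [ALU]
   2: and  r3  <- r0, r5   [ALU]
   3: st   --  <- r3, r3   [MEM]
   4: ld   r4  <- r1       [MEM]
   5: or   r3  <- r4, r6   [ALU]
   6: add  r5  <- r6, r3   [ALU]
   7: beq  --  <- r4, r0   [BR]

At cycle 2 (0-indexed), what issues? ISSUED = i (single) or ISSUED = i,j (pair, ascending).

[0] i0&i1  or.ALU or.ALU  -- 2-wide
[1] i2  and.ALU  -- RAW r3
[2] i3  st.MEM  -- no-port MEM/MEM
[3] i4  ld.MEM  -- RAW r4
[4] i5  or.ALU  -- RAW r3
[5] i6&i7  add.ALU beq.BR  -- 2-wide

ISSUED = 3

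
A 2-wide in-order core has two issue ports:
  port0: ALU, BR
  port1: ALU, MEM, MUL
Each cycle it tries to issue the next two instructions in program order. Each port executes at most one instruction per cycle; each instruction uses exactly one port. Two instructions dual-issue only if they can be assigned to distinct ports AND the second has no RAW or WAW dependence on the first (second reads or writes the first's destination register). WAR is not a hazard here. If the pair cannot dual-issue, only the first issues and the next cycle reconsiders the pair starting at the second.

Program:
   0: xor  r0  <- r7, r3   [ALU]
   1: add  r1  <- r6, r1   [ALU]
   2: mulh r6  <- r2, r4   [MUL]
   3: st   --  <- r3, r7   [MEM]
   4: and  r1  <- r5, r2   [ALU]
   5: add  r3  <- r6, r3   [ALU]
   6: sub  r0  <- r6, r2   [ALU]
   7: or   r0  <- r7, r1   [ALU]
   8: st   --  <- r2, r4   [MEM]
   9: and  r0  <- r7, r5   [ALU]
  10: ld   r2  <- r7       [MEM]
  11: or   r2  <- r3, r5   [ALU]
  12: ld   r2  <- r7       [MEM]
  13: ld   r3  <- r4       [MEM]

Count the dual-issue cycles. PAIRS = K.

#0 head=0: xor.ALU add.ALU i0&i1 dual
#1 head=2: mulh.MUL i2 no-port MUL/MEM
#2 head=3: st.MEM and.ALU i3&i4 dual
#3 head=5: add.ALU sub.ALU i5&i6 dual
#4 head=7: or.ALU st.MEM i7&i8 dual
#5 head=9: and.ALU ld.MEM i9&i10 dual
#6 head=11: or.ALU i11 WAW r2
#7 head=12: ld.MEM i12 no-port MEM/MEM
#8 head=13: ld.MEM i13 tail

PAIRS = 5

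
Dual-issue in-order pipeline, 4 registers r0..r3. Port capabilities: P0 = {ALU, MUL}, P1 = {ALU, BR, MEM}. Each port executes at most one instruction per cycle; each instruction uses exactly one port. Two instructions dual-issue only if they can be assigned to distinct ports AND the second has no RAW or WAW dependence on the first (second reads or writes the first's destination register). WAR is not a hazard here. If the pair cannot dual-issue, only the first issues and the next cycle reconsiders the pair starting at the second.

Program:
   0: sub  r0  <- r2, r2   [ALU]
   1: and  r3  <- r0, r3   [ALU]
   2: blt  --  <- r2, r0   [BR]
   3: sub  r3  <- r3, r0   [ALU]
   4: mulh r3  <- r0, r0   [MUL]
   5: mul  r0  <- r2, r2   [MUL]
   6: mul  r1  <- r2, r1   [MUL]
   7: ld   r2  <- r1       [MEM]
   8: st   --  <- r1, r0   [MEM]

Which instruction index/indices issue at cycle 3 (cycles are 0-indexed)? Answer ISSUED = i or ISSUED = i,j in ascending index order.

0. sub.ALU @i0  | RAW r0
1. and.ALU/blt.BR @i1/i2  | pair
2. sub.ALU @i3  | WAW r3
3. mulh.MUL @i4  | no-port MUL/MUL
4. mul.MUL @i5  | no-port MUL/MUL
5. mul.MUL @i6  | RAW r1
6. ld.MEM @i7  | no-port MEM/MEM
7. st.MEM @i8  | tail

ISSUED = 4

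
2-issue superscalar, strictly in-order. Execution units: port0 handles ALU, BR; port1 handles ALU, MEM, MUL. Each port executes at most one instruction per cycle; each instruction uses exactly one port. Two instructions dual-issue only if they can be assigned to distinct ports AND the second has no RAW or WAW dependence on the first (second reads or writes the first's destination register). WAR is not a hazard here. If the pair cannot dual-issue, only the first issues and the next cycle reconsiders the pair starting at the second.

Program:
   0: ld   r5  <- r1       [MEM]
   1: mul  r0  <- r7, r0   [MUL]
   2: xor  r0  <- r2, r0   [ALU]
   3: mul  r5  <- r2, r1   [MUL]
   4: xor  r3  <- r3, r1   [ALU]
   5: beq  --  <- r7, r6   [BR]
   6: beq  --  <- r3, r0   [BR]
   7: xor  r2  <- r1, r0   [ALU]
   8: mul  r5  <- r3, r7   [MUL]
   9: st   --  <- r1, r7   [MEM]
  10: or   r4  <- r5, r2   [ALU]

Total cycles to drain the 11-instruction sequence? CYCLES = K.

t=0 i0:ld ; no-port MEM/MUL
t=1 i1:mul ; RAW+WAW r0
t=2 i2+i3:xor;mul ; dual
t=3 i4+i5:xor;beq ; dual
t=4 i6+i7:beq;xor ; dual
t=5 i8:mul ; no-port MUL/MEM
t=6 i9+i10:st;or ; dual

CYCLES = 7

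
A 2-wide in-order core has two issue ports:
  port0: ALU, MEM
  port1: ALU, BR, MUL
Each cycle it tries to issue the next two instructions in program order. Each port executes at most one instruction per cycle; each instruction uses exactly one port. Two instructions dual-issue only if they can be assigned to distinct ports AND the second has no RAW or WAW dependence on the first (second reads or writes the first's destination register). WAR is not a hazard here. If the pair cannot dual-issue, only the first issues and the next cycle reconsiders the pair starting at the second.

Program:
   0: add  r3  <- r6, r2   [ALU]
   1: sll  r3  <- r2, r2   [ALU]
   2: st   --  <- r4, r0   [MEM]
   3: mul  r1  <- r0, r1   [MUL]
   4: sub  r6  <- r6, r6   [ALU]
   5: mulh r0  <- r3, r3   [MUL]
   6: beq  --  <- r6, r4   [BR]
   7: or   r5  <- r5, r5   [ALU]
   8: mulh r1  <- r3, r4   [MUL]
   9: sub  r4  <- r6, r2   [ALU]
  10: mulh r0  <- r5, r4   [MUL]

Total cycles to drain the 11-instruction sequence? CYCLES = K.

CYCLES = 7

c0: i0 add  WAW r3
c1: i1/i2 sll;st  2-wide
c2: i3/i4 mul;sub  2-wide
c3: i5 mulh  no-port MUL/BR
c4: i6/i7 beq;or  2-wide
c5: i8/i9 mulh;sub  2-wide
c6: i10 mulh  tail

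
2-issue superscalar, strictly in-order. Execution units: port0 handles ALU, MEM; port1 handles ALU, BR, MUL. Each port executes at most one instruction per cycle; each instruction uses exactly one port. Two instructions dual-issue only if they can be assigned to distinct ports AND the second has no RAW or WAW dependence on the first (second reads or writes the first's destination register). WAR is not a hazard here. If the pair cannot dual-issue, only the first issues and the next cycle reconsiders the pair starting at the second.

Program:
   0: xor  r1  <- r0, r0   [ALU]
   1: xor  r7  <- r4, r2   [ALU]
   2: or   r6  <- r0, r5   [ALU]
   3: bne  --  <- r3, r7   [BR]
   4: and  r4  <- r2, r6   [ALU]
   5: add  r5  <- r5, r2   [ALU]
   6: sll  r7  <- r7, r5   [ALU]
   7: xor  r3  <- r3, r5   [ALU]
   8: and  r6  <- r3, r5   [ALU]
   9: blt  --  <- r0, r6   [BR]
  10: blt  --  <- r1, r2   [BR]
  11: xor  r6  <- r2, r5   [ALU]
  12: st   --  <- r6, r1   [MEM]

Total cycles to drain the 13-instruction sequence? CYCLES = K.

CYCLES = 8

#0 head=0: xor.ALU/xor.ALU i0/i1 dual
#1 head=2: or.ALU/bne.BR i2/i3 dual
#2 head=4: and.ALU/add.ALU i4/i5 dual
#3 head=6: sll.ALU/xor.ALU i6/i7 dual
#4 head=8: and.ALU i8 RAW r6
#5 head=9: blt.BR i9 no-port BR/BR
#6 head=10: blt.BR/xor.ALU i10/i11 dual
#7 head=12: st.MEM i12 tail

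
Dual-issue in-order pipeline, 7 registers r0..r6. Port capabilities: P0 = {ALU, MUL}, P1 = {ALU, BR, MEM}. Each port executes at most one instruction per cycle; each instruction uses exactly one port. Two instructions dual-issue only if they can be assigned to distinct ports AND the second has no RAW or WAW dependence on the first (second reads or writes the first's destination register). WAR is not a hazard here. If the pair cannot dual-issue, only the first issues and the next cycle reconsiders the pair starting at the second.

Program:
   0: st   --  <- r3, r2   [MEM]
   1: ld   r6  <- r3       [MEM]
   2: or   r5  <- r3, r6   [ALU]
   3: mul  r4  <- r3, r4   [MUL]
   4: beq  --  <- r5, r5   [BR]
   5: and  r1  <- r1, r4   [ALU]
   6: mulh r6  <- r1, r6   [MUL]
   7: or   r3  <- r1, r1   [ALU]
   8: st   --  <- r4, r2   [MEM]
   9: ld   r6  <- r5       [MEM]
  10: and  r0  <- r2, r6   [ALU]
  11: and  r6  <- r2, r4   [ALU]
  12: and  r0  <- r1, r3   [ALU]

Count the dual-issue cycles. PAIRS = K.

PAIRS = 4

0. st.MEM @i0  | no-port MEM/MEM
1. ld.MEM @i1  | RAW r6
2. or.ALU+mul.MUL @i2+i3  | pair
3. beq.BR+and.ALU @i4+i5  | pair
4. mulh.MUL+or.ALU @i6+i7  | pair
5. st.MEM @i8  | no-port MEM/MEM
6. ld.MEM @i9  | RAW r6
7. and.ALU+and.ALU @i10+i11  | pair
8. and.ALU @i12  | tail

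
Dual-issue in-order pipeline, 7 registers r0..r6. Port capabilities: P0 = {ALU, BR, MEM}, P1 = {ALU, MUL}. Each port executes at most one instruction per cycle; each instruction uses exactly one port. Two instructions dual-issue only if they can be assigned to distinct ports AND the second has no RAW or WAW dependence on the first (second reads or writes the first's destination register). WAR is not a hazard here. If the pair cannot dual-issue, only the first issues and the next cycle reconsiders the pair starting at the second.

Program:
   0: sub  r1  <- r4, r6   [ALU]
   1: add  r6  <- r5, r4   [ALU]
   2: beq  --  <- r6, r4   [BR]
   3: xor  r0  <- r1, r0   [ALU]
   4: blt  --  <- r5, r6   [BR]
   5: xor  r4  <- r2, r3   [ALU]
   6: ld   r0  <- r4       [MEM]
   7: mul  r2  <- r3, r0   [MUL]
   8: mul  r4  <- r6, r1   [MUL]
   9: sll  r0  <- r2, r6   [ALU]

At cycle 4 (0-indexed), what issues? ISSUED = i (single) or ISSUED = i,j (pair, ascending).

ISSUED = 7

t=0 i0+i1:sub.ALU add.ALU ; pair
t=1 i2+i3:beq.BR xor.ALU ; pair
t=2 i4+i5:blt.BR xor.ALU ; pair
t=3 i6:ld.MEM ; RAW r0
t=4 i7:mul.MUL ; no-port MUL/MUL
t=5 i8+i9:mul.MUL sll.ALU ; pair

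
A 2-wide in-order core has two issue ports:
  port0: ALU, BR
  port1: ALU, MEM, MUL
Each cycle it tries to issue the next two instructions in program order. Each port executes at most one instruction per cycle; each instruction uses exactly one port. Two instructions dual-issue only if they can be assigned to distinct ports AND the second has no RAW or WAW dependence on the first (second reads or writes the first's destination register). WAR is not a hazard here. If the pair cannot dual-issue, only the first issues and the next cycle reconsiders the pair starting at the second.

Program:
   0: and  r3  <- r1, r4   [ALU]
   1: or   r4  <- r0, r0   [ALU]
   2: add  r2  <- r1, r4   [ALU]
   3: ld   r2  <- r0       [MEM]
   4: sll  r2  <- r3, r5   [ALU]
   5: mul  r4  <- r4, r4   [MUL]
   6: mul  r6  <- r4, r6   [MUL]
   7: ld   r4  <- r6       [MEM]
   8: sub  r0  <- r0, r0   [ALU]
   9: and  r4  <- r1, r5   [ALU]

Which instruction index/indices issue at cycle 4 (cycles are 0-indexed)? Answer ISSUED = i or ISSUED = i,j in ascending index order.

ISSUED = 6

#0 head=0: and+or i0,i1 2-wide
#1 head=2: add i2 WAW r2
#2 head=3: ld i3 WAW r2
#3 head=4: sll+mul i4,i5 2-wide
#4 head=6: mul i6 no-port MUL/MEM
#5 head=7: ld+sub i7,i8 2-wide
#6 head=9: and i9 tail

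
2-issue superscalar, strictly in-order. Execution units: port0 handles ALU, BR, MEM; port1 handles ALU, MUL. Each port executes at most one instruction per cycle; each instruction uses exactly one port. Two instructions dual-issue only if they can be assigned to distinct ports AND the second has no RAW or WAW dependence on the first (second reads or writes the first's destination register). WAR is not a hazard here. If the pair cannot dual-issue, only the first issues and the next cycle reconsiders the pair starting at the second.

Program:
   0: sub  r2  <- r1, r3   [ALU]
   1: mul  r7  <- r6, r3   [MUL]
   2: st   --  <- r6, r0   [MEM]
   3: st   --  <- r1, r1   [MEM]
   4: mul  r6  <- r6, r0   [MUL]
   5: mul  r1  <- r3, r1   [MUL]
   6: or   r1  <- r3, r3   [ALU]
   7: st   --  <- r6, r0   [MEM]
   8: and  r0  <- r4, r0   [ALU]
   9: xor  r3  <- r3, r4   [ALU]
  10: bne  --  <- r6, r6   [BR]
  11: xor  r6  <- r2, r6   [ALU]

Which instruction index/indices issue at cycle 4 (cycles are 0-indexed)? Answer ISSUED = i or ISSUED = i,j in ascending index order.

0. sub.ALU/mul.MUL @i0,i1  | pair
1. st.MEM @i2  | no-port MEM/MEM
2. st.MEM/mul.MUL @i3,i4  | pair
3. mul.MUL @i5  | WAW r1
4. or.ALU/st.MEM @i6,i7  | pair
5. and.ALU/xor.ALU @i8,i9  | pair
6. bne.BR/xor.ALU @i10,i11  | pair

ISSUED = 6,7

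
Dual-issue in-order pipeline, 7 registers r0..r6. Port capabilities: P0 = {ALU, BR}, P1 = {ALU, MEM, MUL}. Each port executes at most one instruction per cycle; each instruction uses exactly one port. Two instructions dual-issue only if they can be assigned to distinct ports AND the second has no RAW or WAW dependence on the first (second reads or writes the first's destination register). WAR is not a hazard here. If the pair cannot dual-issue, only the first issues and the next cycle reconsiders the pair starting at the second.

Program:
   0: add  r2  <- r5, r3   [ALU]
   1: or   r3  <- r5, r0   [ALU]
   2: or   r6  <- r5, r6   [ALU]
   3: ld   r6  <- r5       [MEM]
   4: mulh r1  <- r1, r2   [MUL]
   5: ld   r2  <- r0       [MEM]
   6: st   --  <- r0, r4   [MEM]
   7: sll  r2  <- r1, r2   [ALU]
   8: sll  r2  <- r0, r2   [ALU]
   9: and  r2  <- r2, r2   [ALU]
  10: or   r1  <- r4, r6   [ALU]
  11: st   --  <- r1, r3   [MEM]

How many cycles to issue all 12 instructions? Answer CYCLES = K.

t=0 i0,i1:add.ALU/or.ALU ; dual
t=1 i2:or.ALU ; WAW r6
t=2 i3:ld.MEM ; no-port MEM/MUL
t=3 i4:mulh.MUL ; no-port MUL/MEM
t=4 i5:ld.MEM ; no-port MEM/MEM
t=5 i6,i7:st.MEM/sll.ALU ; dual
t=6 i8:sll.ALU ; RAW+WAW r2
t=7 i9,i10:and.ALU/or.ALU ; dual
t=8 i11:st.MEM ; tail

CYCLES = 9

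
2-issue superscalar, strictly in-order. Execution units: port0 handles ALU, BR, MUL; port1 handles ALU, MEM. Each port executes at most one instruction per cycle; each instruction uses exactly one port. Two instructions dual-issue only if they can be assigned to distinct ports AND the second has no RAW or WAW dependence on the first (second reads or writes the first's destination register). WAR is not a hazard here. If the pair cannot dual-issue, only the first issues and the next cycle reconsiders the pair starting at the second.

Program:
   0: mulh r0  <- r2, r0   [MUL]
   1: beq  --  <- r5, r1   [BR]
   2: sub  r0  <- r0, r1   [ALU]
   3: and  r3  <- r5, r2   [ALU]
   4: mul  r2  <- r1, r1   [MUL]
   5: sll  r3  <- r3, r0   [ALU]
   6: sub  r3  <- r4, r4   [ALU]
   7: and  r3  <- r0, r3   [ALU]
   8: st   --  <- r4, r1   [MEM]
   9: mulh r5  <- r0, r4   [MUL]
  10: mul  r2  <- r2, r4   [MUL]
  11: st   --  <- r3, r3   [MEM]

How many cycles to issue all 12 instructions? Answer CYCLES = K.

CYCLES = 8

  cy0 -> i0 (mulh) no-port MUL/BR
  cy1 -> i1,i2 (beq;sub) 2-wide
  cy2 -> i3,i4 (and;mul) 2-wide
  cy3 -> i5 (sll) WAW r3
  cy4 -> i6 (sub) RAW+WAW r3
  cy5 -> i7,i8 (and;st) 2-wide
  cy6 -> i9 (mulh) no-port MUL/MUL
  cy7 -> i10,i11 (mul;st) 2-wide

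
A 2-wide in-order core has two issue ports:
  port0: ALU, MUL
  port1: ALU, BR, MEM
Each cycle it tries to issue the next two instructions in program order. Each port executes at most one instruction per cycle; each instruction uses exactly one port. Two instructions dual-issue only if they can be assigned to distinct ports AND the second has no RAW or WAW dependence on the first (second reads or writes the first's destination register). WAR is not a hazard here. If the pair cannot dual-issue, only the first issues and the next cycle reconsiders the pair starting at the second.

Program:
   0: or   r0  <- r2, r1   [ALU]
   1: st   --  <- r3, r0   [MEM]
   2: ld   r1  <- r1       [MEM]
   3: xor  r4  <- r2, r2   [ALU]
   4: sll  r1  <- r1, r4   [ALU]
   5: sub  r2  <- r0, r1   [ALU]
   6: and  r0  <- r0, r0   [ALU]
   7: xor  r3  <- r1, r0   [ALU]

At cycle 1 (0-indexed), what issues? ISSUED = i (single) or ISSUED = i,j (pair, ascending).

ISSUED = 1

0. or @i0  | RAW r0
1. st @i1  | no-port MEM/MEM
2. ld xor @i2/i3  | dual
3. sll @i4  | RAW r1
4. sub and @i5/i6  | dual
5. xor @i7  | tail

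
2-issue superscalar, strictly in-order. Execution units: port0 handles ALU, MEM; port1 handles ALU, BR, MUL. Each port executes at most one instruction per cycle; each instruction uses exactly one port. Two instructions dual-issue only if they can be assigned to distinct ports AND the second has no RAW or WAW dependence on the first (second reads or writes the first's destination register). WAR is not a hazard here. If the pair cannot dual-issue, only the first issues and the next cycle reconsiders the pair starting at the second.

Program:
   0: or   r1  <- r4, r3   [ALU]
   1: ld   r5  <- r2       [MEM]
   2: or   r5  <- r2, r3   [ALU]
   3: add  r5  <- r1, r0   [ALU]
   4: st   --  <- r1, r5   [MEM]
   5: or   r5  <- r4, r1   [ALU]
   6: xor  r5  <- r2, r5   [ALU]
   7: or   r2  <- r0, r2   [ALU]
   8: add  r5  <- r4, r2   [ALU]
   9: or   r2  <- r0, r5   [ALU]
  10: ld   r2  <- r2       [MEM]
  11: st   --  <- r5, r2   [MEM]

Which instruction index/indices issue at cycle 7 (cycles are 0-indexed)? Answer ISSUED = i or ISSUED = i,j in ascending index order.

0. or.ALU;ld.MEM @i0/i1  | pair
1. or.ALU @i2  | WAW r5
2. add.ALU @i3  | RAW r5
3. st.MEM;or.ALU @i4/i5  | pair
4. xor.ALU;or.ALU @i6/i7  | pair
5. add.ALU @i8  | RAW r5
6. or.ALU @i9  | RAW+WAW r2
7. ld.MEM @i10  | no-port MEM/MEM
8. st.MEM @i11  | tail

ISSUED = 10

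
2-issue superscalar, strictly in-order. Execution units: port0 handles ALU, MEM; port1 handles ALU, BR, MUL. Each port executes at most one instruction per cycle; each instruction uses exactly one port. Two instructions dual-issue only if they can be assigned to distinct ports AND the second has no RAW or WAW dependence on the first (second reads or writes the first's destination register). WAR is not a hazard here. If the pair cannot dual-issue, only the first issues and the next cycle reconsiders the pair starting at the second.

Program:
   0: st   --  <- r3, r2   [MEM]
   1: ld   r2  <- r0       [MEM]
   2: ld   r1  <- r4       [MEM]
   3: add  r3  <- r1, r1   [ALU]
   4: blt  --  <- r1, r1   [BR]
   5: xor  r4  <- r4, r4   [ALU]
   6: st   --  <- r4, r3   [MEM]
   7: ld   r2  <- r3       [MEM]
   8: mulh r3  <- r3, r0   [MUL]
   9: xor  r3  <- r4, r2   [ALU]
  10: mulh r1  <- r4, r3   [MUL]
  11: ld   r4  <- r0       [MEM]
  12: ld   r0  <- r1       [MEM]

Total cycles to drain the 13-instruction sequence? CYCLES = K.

CYCLES = 10

0. st @i0  | no-port MEM/MEM
1. ld @i1  | no-port MEM/MEM
2. ld @i2  | RAW r1
3. add blt @i3&i4  | pair
4. xor @i5  | RAW r4
5. st @i6  | no-port MEM/MEM
6. ld mulh @i7&i8  | pair
7. xor @i9  | RAW r3
8. mulh ld @i10&i11  | pair
9. ld @i12  | tail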